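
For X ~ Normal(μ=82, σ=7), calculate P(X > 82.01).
0.499430

We have X ~ Normal(μ=82, σ=7).

P(X > 82.01) = 1 - P(X ≤ 82.01)
                = 1 - F(82.01)
                = 1 - 0.500570
                = 0.499430

So there's approximately a 49.9% chance that X exceeds 82.01.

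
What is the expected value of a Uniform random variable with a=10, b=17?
13.5000

We have X ~ Uniform(a=10, b=17).

For a Uniform distribution with a=10, b=17:
E[X] = 13.5000

This is the expected (average) value of X.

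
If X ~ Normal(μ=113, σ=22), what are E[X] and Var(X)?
E[X] = 113.0000, Var(X) = 484.0000

We have X ~ Normal(μ=113, σ=22).

For a Normal distribution with μ=113, σ=22:

Expected value:
E[X] = 113.0000

Variance:
Var(X) = 484.0000

Standard deviation:
σ = √Var(X) = 22.0000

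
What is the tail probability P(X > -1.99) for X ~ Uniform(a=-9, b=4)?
0.460769

We have X ~ Uniform(a=-9, b=4).

P(X > -1.99) = 1 - P(X ≤ -1.99)
                = 1 - F(-1.99)
                = 1 - 0.539231
                = 0.460769

So there's approximately a 46.1% chance that X exceeds -1.99.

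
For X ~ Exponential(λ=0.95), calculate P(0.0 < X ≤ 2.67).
0.920857

We have X ~ Exponential(λ=0.95).

To find P(0.0 < X ≤ 2.67), we use:
P(0.0 < X ≤ 2.67) = P(X ≤ 2.67) - P(X ≤ 0.0)
                 = F(2.67) - F(0.0)
                 = 0.920857 - 0.000000
                 = 0.920857

So there's approximately a 92.1% chance that X falls in this range.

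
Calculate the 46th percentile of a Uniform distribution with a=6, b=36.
19.8000

We have X ~ Uniform(a=6, b=36).

We want to find x such that P(X ≤ x) = 0.46.

This is the 46th percentile, which means 46% of values fall below this point.

Using the inverse CDF (quantile function):
x = F⁻¹(0.46) = 19.8000

Verification: P(X ≤ 19.8000) = 0.46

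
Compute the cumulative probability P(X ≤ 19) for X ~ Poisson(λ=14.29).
0.911030

We have X ~ Poisson(λ=14.29).

The CDF gives us P(X ≤ k).

Using the CDF:
P(X ≤ 19) = 0.911030

This means there's approximately a 91.1% chance that X is at most 19.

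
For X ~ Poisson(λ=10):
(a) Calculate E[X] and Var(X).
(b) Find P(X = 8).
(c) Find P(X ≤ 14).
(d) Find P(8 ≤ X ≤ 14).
(a) E[X] = 10.0000, Var(X) = 10.0000
(b) P(X = 8) = 0.112599
(c) P(X ≤ 14) = 0.916542
(d) P(8 ≤ X ≤ 14) = 0.696321

We have X ~ Poisson(λ=10).

(a) Moments:
E[X] = 10.0000
Var(X) = 10.0000
σ = √Var(X) = 3.1623

(b) Point probability using PMF:
P(X = 8) = 0.112599

(c) Cumulative probability using CDF:
P(X ≤ 14) = F(14) = 0.916542

(d) Range probability:
P(8 ≤ X ≤ 14) = P(X ≤ 14) - P(X ≤ 7)
                   = F(14) - F(7)
                   = 0.916542 - 0.220221
                   = 0.696321

This means approximately 69.6% of outcomes fall in the interval [8, 14].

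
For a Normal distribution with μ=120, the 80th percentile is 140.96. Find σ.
σ = 24.9043

For X ~ Normal(μ, σ), the p-th percentile satisfies x = μ + z_p × σ,
where z_p = Φ⁻¹(p) is the standard normal quantile.

Step 1: z_{0.8} = Φ⁻¹(0.8) = 0.8416

Step 2: Solve for σ:
140.96 = 120 + 0.8416 × σ
σ = (140.96 - 120) / 0.8416
σ = 20.96 / 0.8416
σ = 24.9043

Verification: μ + z × σ = 120 + 0.8416 × 24.9043 = 140.96 ✓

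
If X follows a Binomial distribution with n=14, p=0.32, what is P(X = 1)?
0.029778

We have X ~ Binomial(n=14, p=0.32).

For a Binomial distribution, the PMF gives us the probability of each outcome.

Using the PMF formula:
P(X = 1) = 0.029778

Rounded to 4 decimal places: 0.0298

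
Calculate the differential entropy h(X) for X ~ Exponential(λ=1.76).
0.4347 nats

We have X ~ Exponential(λ=1.76).

The differential entropy measures the uncertainty or information content of the distribution.

For an Exponential distribution with λ=1.76:
h(X) = 0.4347 nats

(In bits, this would be 0.6271 bits.)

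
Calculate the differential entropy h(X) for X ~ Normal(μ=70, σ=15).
4.1270 nats

We have X ~ Normal(μ=70, σ=15).

The differential entropy measures the uncertainty or information content of the distribution.

For a Normal distribution with μ=70, σ=15:
h(X) = 4.1270 nats

(In bits, this would be 5.9540 bits.)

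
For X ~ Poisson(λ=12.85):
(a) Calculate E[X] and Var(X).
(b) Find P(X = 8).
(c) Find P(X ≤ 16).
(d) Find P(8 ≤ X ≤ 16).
(a) E[X] = 12.8500, Var(X) = 12.8500
(b) P(X = 8) = 0.048420
(c) P(X ≤ 16) = 0.846088
(d) P(8 ≤ X ≤ 16) = 0.787690

We have X ~ Poisson(λ=12.85).

(a) Moments:
E[X] = 12.8500
Var(X) = 12.8500
σ = √Var(X) = 3.5847

(b) Point probability using PMF:
P(X = 8) = 0.048420

(c) Cumulative probability using CDF:
P(X ≤ 16) = F(16) = 0.846088

(d) Range probability:
P(8 ≤ X ≤ 16) = P(X ≤ 16) - P(X ≤ 7)
                   = F(16) - F(7)
                   = 0.846088 - 0.058398
                   = 0.787690

This means approximately 78.8% of outcomes fall in the interval [8, 16].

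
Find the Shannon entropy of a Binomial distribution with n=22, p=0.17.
1.9700 nats

We have X ~ Binomial(n=22, p=0.17).

The Shannon entropy measures the uncertainty or information content of the distribution.

For a Binomial distribution with n=22, p=0.17:
H(X) = 1.9700 nats

(In bits, this would be 2.8421 bits.)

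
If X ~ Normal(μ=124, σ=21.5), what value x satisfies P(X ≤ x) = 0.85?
146.2833

We have X ~ Normal(μ=124, σ=21.5).

We want to find x such that P(X ≤ x) = 0.85.

This is the 85th percentile, which means 85% of values fall below this point.

Using the inverse CDF (quantile function):
x = F⁻¹(0.85) = 146.2833

Verification: P(X ≤ 146.2833) = 0.85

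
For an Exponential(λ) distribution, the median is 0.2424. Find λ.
λ = 2.8595

For X ~ Exponential(λ), the CDF is F(x) = 1 - e^(-λx).
The median m satisfies F(m) = 0.5:
1 - e^(-λm) = 0.5
e^(-λm) = 0.5
λm = ln(2)
m = ln(2) / λ

Given m = 0.2424:
λ = ln(2) / 0.2424 = 0.693147 / 0.2424 = 2.8595

Verification: ln(2) / 2.8595 = 0.2424 ✓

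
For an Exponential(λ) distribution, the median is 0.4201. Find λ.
λ = 1.6500

For X ~ Exponential(λ), the CDF is F(x) = 1 - e^(-λx).
The median m satisfies F(m) = 0.5:
1 - e^(-λm) = 0.5
e^(-λm) = 0.5
λm = ln(2)
m = ln(2) / λ

Given m = 0.4201:
λ = ln(2) / 0.4201 = 0.693147 / 0.4201 = 1.6500

Verification: ln(2) / 1.6500 = 0.4201 ✓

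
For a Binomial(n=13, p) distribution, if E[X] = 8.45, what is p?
p = 0.65

For a Binomial(n, p) distribution:
E[X] = n × p

Given n = 13 and E[X] = 8.45:
8.45 = 13 × p
p = 8.45 / 13 = 0.65

Verification: Binomial(13, 0.65) has E[X] = 8.45 ✓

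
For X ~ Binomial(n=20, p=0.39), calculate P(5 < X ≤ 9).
0.638460

We have X ~ Binomial(n=20, p=0.39).

To find P(5 < X ≤ 9), we use:
P(5 < X ≤ 9) = P(X ≤ 9) - P(X ≤ 5)
                 = F(9) - F(5)
                 = 0.783745 - 0.145285
                 = 0.638460

So there's approximately a 63.8% chance that X falls in this range.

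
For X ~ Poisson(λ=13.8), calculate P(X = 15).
0.097369

We have X ~ Poisson(λ=13.8).

For a Poisson distribution, the PMF gives us the probability of each outcome.

Using the PMF formula:
P(X = 15) = 0.097369

Rounded to 4 decimal places: 0.0974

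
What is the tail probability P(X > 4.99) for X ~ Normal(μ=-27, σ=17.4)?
0.032994

We have X ~ Normal(μ=-27, σ=17.4).

P(X > 4.99) = 1 - P(X ≤ 4.99)
                = 1 - F(4.99)
                = 1 - 0.967006
                = 0.032994

So there's approximately a 3.3% chance that X exceeds 4.99.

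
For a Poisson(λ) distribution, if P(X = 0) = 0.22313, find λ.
λ = 1.5000

For a Poisson(λ) distribution, the PMF at 0 is:
P(X = 0) = λ^0 e^(-λ) / 0! = e^(-λ)

Given P(X = 0) = 0.22313:
e^(-λ) = 0.22313
-λ = ln(0.22313)
λ = -ln(0.22313) = 1.5000

Verification: e^(-1.5000) = 0.22313 ✓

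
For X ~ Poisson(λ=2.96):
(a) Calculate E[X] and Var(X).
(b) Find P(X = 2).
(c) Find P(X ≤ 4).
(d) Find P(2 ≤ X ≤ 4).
(a) E[X] = 2.9600, Var(X) = 2.9600
(b) P(X = 2) = 0.227008
(c) P(X ≤ 4) = 0.821939
(d) P(2 ≤ X ≤ 4) = 0.616736

We have X ~ Poisson(λ=2.96).

(a) Moments:
E[X] = 2.9600
Var(X) = 2.9600
σ = √Var(X) = 1.7205

(b) Point probability using PMF:
P(X = 2) = 0.227008

(c) Cumulative probability using CDF:
P(X ≤ 4) = F(4) = 0.821939

(d) Range probability:
P(2 ≤ X ≤ 4) = P(X ≤ 4) - P(X ≤ 1)
                   = F(4) - F(1)
                   = 0.821939 - 0.205203
                   = 0.616736

This means approximately 61.7% of outcomes fall in the interval [2, 4].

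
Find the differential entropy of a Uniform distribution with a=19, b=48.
3.3673 nats

We have X ~ Uniform(a=19, b=48).

The differential entropy measures the uncertainty or information content of the distribution.

For a Uniform distribution with a=19, b=48:
h(X) = 3.3673 nats

(In bits, this would be 4.8580 bits.)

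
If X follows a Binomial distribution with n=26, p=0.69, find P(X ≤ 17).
0.415943

We have X ~ Binomial(n=26, p=0.69).

The CDF gives us P(X ≤ k).

Using the CDF:
P(X ≤ 17) = 0.415943

This means there's approximately a 41.6% chance that X is at most 17.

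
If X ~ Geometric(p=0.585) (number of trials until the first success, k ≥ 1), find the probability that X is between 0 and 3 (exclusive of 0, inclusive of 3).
0.928527

We have X ~ Geometric(p=0.585) (number of trials until the first success, k ≥ 1).

To find P(0 < X ≤ 3), we use:
P(0 < X ≤ 3) = P(X ≤ 3) - P(X ≤ 0)
                 = F(3) - F(0)
                 = 0.928527 - 0.000000
                 = 0.928527

So there's approximately a 92.9% chance that X falls in this range.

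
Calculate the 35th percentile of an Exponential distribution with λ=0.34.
1.2670

We have X ~ Exponential(λ=0.34).

We want to find x such that P(X ≤ x) = 0.35.

This is the 35th percentile, which means 35% of values fall below this point.

Using the inverse CDF (quantile function):
x = F⁻¹(0.35) = 1.2670

Verification: P(X ≤ 1.2670) = 0.35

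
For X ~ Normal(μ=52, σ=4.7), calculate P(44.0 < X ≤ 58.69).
0.878325

We have X ~ Normal(μ=52, σ=4.7).

To find P(44.0 < X ≤ 58.69), we use:
P(44.0 < X ≤ 58.69) = P(X ≤ 58.69) - P(X ≤ 44.0)
                 = F(58.69) - F(44.0)
                 = 0.922691 - 0.044366
                 = 0.878325

So there's approximately a 87.8% chance that X falls in this range.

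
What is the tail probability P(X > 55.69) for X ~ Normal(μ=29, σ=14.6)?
0.033769

We have X ~ Normal(μ=29, σ=14.6).

P(X > 55.69) = 1 - P(X ≤ 55.69)
                = 1 - F(55.69)
                = 1 - 0.966231
                = 0.033769

So there's approximately a 3.4% chance that X exceeds 55.69.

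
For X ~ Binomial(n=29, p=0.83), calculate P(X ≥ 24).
0.629956

We have X ~ Binomial(n=29, p=0.83).

For discrete distributions, P(X ≥ 24) = 1 - P(X ≤ 23).

P(X ≤ 23) = 0.370044
P(X ≥ 24) = 1 - 0.370044 = 0.629956

So there's approximately a 63.0% chance that X is at least 24.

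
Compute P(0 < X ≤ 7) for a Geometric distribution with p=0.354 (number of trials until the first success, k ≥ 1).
0.953051

We have X ~ Geometric(p=0.354) (number of trials until the first success, k ≥ 1).

To find P(0 < X ≤ 7), we use:
P(0 < X ≤ 7) = P(X ≤ 7) - P(X ≤ 0)
                 = F(7) - F(0)
                 = 0.953051 - 0.000000
                 = 0.953051

So there's approximately a 95.3% chance that X falls in this range.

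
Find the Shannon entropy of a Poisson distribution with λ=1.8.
1.6446 nats

We have X ~ Poisson(λ=1.8).

The Shannon entropy measures the uncertainty or information content of the distribution.

For a Poisson distribution with λ=1.8:
H(X) = 1.6446 nats

(In bits, this would be 2.3727 bits.)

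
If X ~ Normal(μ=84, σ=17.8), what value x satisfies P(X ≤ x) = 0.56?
86.6873

We have X ~ Normal(μ=84, σ=17.8).

We want to find x such that P(X ≤ x) = 0.56.

This is the 56th percentile, which means 56% of values fall below this point.

Using the inverse CDF (quantile function):
x = F⁻¹(0.56) = 86.6873

Verification: P(X ≤ 86.6873) = 0.56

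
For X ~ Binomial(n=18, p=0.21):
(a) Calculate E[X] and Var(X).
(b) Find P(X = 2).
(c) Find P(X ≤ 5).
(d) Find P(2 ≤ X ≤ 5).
(a) E[X] = 3.7800, Var(X) = 2.9862
(b) P(X = 2) = 0.155297
(c) P(X ≤ 5) = 0.841385
(d) P(2 ≤ X ≤ 5) = 0.758290

We have X ~ Binomial(n=18, p=0.21).

(a) Moments:
E[X] = 3.7800
Var(X) = 2.9862
σ = √Var(X) = 1.7281

(b) Point probability using PMF:
P(X = 2) = 0.155297

(c) Cumulative probability using CDF:
P(X ≤ 5) = F(5) = 0.841385

(d) Range probability:
P(2 ≤ X ≤ 5) = P(X ≤ 5) - P(X ≤ 1)
                   = F(5) - F(1)
                   = 0.841385 - 0.083095
                   = 0.758290

This means approximately 75.8% of outcomes fall in the interval [2, 5].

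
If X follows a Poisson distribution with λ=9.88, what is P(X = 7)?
0.093334

We have X ~ Poisson(λ=9.88).

For a Poisson distribution, the PMF gives us the probability of each outcome.

Using the PMF formula:
P(X = 7) = 0.093334

Rounded to 4 decimal places: 0.0933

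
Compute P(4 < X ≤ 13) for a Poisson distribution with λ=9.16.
0.868002

We have X ~ Poisson(λ=9.16).

To find P(4 < X ≤ 13), we use:
P(4 < X ≤ 13) = P(X ≤ 13) - P(X ≤ 4)
                 = F(13) - F(4)
                 = 0.917801 - 0.049800
                 = 0.868002

So there's approximately a 86.8% chance that X falls in this range.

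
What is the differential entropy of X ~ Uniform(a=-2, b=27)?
3.3673 nats

We have X ~ Uniform(a=-2, b=27).

The differential entropy measures the uncertainty or information content of the distribution.

For a Uniform distribution with a=-2, b=27:
h(X) = 3.3673 nats

(In bits, this would be 4.8580 bits.)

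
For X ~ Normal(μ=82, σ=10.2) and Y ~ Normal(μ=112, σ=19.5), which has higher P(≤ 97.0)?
X has higher probability (P(X ≤ 97.0) = 0.9293 > P(Y ≤ 97.0) = 0.2209)

Compute P(≤ 97.0) for each distribution:

X ~ Normal(μ=82, σ=10.2):
P(X ≤ 97.0) = 0.9293

Y ~ Normal(μ=112, σ=19.5):
P(Y ≤ 97.0) = 0.2209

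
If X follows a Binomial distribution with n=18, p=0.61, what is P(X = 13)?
0.125167

We have X ~ Binomial(n=18, p=0.61).

For a Binomial distribution, the PMF gives us the probability of each outcome.

Using the PMF formula:
P(X = 13) = 0.125167

Rounded to 4 decimal places: 0.1252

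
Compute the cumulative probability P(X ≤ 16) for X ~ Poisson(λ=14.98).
0.666043

We have X ~ Poisson(λ=14.98).

The CDF gives us P(X ≤ k).

Using the CDF:
P(X ≤ 16) = 0.666043

This means there's approximately a 66.6% chance that X is at most 16.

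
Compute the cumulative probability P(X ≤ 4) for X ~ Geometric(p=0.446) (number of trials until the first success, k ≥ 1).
0.905803

We have X ~ Geometric(p=0.446) (number of trials until the first success, k ≥ 1).

The CDF gives us P(X ≤ k).

Using the CDF:
P(X ≤ 4) = 0.905803

This means there's approximately a 90.6% chance that X is at most 4.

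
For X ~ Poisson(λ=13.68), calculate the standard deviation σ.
3.6986

We have X ~ Poisson(λ=13.68).

For a Poisson distribution with λ=13.68:
σ = √Var(X) = 3.6986

The standard deviation is the square root of the variance.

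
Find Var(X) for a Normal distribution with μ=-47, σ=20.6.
424.3600

We have X ~ Normal(μ=-47, σ=20.6).

For a Normal distribution with μ=-47, σ=20.6:
Var(X) = 424.3600

The variance measures the spread of the distribution around the mean.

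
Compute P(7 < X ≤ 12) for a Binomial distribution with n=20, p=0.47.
0.719680

We have X ~ Binomial(n=20, p=0.47).

To find P(7 < X ≤ 12), we use:
P(7 < X ≤ 12) = P(X ≤ 12) - P(X ≤ 7)
                 = F(12) - F(7)
                 = 0.917705 - 0.198026
                 = 0.719680

So there's approximately a 72.0% chance that X falls in this range.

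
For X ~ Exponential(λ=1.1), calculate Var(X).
0.8264

We have X ~ Exponential(λ=1.1).

For an Exponential distribution with λ=1.1:
Var(X) = 0.8264

The variance measures the spread of the distribution around the mean.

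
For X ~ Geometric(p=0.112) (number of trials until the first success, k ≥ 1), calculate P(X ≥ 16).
0.168343

We have X ~ Geometric(p=0.112) (number of trials until the first success, k ≥ 1).

For discrete distributions, P(X ≥ 16) = 1 - P(X ≤ 15).

P(X ≤ 15) = 0.831657
P(X ≥ 16) = 1 - 0.831657 = 0.168343

So there's approximately a 16.8% chance that X is at least 16.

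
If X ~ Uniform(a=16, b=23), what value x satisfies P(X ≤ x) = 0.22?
17.5400

We have X ~ Uniform(a=16, b=23).

We want to find x such that P(X ≤ x) = 0.22.

This is the 22nd percentile, which means 22% of values fall below this point.

Using the inverse CDF (quantile function):
x = F⁻¹(0.22) = 17.5400

Verification: P(X ≤ 17.5400) = 0.22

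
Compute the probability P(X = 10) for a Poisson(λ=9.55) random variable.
0.123811

We have X ~ Poisson(λ=9.55).

For a Poisson distribution, the PMF gives us the probability of each outcome.

Using the PMF formula:
P(X = 10) = 0.123811

Rounded to 4 decimal places: 0.1238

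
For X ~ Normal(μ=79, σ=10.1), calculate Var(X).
102.0100

We have X ~ Normal(μ=79, σ=10.1).

For a Normal distribution with μ=79, σ=10.1:
Var(X) = 102.0100

The variance measures the spread of the distribution around the mean.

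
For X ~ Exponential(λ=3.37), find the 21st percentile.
0.0699

We have X ~ Exponential(λ=3.37).

We want to find x such that P(X ≤ x) = 0.21.

This is the 21st percentile, which means 21% of values fall below this point.

Using the inverse CDF (quantile function):
x = F⁻¹(0.21) = 0.0699

Verification: P(X ≤ 0.0699) = 0.21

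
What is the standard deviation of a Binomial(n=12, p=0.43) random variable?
1.7150

We have X ~ Binomial(n=12, p=0.43).

For a Binomial distribution with n=12, p=0.43:
σ = √Var(X) = 1.7150

The standard deviation is the square root of the variance.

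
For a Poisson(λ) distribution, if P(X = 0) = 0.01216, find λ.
λ = 4.4096

For a Poisson(λ) distribution, the PMF at 0 is:
P(X = 0) = λ^0 e^(-λ) / 0! = e^(-λ)

Given P(X = 0) = 0.01216:
e^(-λ) = 0.01216
-λ = ln(0.01216)
λ = -ln(0.01216) = 4.4096

Verification: e^(-4.4096) = 0.01216 ✓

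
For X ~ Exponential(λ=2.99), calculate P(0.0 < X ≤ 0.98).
0.946614

We have X ~ Exponential(λ=2.99).

To find P(0.0 < X ≤ 0.98), we use:
P(0.0 < X ≤ 0.98) = P(X ≤ 0.98) - P(X ≤ 0.0)
                 = F(0.98) - F(0.0)
                 = 0.946614 - 0.000000
                 = 0.946614

So there's approximately a 94.7% chance that X falls in this range.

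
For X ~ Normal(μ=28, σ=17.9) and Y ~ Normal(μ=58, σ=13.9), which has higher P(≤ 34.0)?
X has higher probability (P(X ≤ 34.0) = 0.6313 > P(Y ≤ 34.0) = 0.0421)

Compute P(≤ 34.0) for each distribution:

X ~ Normal(μ=28, σ=17.9):
P(X ≤ 34.0) = 0.6313

Y ~ Normal(μ=58, σ=13.9):
P(Y ≤ 34.0) = 0.0421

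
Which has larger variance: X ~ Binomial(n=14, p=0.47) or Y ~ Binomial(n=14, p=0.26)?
X has larger variance (3.4874 > 2.6936)

Compute the variance for each distribution:

X ~ Binomial(n=14, p=0.47):
Var(X) = 3.4874

Y ~ Binomial(n=14, p=0.26):
Var(Y) = 2.6936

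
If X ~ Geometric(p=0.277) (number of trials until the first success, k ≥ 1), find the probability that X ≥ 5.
0.273246

We have X ~ Geometric(p=0.277) (number of trials until the first success, k ≥ 1).

For discrete distributions, P(X ≥ 5) = 1 - P(X ≤ 4).

P(X ≤ 4) = 0.726754
P(X ≥ 5) = 1 - 0.726754 = 0.273246

So there's approximately a 27.3% chance that X is at least 5.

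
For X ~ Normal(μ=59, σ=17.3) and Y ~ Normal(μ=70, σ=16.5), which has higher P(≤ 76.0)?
X has higher probability (P(X ≤ 76.0) = 0.8371 > P(Y ≤ 76.0) = 0.6419)

Compute P(≤ 76.0) for each distribution:

X ~ Normal(μ=59, σ=17.3):
P(X ≤ 76.0) = 0.8371

Y ~ Normal(μ=70, σ=16.5):
P(Y ≤ 76.0) = 0.6419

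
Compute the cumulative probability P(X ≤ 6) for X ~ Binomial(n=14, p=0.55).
0.258637

We have X ~ Binomial(n=14, p=0.55).

The CDF gives us P(X ≤ k).

Using the CDF:
P(X ≤ 6) = 0.258637

This means there's approximately a 25.9% chance that X is at most 6.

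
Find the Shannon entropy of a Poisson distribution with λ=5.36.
2.2407 nats

We have X ~ Poisson(λ=5.36).

The Shannon entropy measures the uncertainty or information content of the distribution.

For a Poisson distribution with λ=5.36:
H(X) = 2.2407 nats

(In bits, this would be 3.2326 bits.)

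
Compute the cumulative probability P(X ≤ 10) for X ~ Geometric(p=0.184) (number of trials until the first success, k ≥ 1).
0.869111

We have X ~ Geometric(p=0.184) (number of trials until the first success, k ≥ 1).

The CDF gives us P(X ≤ k).

Using the CDF:
P(X ≤ 10) = 0.869111

This means there's approximately a 86.9% chance that X is at most 10.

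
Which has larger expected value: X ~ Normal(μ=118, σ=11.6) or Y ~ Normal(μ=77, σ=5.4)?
X has larger mean (118.0000 > 77.0000)

Compute the expected value for each distribution:

X ~ Normal(μ=118, σ=11.6):
E[X] = 118.0000

Y ~ Normal(μ=77, σ=5.4):
E[Y] = 77.0000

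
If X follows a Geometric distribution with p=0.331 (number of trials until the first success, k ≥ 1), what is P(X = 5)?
0.066303

We have X ~ Geometric(p=0.331) (number of trials until the first success, k ≥ 1).

For a Geometric distribution, the PMF gives us the probability of each outcome.

Using the PMF formula:
P(X = 5) = 0.066303

Rounded to 4 decimal places: 0.0663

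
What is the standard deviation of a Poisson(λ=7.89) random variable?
2.8089

We have X ~ Poisson(λ=7.89).

For a Poisson distribution with λ=7.89:
σ = √Var(X) = 2.8089

The standard deviation is the square root of the variance.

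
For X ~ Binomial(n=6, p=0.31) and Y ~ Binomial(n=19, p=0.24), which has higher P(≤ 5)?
X has higher probability (P(X ≤ 5) = 0.9991 > P(Y ≤ 5) = 0.7050)

Compute P(≤ 5) for each distribution:

X ~ Binomial(n=6, p=0.31):
P(X ≤ 5) = 0.9991

Y ~ Binomial(n=19, p=0.24):
P(Y ≤ 5) = 0.7050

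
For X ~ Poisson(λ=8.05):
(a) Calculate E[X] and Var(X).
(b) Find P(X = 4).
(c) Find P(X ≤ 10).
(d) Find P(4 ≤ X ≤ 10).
(a) E[X] = 8.0500, Var(X) = 8.0500
(b) P(X = 4) = 0.055834
(c) P(X ≤ 10) = 0.810892
(d) P(4 ≤ X ≤ 10) = 0.769921

We have X ~ Poisson(λ=8.05).

(a) Moments:
E[X] = 8.0500
Var(X) = 8.0500
σ = √Var(X) = 2.8373

(b) Point probability using PMF:
P(X = 4) = 0.055834

(c) Cumulative probability using CDF:
P(X ≤ 10) = F(10) = 0.810892

(d) Range probability:
P(4 ≤ X ≤ 10) = P(X ≤ 10) - P(X ≤ 3)
                   = F(10) - F(3)
                   = 0.810892 - 0.040971
                   = 0.769921

This means approximately 77.0% of outcomes fall in the interval [4, 10].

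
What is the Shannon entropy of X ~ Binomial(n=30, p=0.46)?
2.4230 nats

We have X ~ Binomial(n=30, p=0.46).

The Shannon entropy measures the uncertainty or information content of the distribution.

For a Binomial distribution with n=30, p=0.46:
H(X) = 2.4230 nats

(In bits, this would be 3.4957 bits.)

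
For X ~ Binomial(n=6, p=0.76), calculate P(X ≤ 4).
0.442184

We have X ~ Binomial(n=6, p=0.76).

The CDF gives us P(X ≤ k).

Using the CDF:
P(X ≤ 4) = 0.442184

This means there's approximately a 44.2% chance that X is at most 4.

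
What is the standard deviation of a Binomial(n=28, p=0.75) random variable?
2.2913

We have X ~ Binomial(n=28, p=0.75).

For a Binomial distribution with n=28, p=0.75:
σ = √Var(X) = 2.2913

The standard deviation is the square root of the variance.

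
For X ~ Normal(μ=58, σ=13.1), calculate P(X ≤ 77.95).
0.936108

We have X ~ Normal(μ=58, σ=13.1).

The CDF gives us P(X ≤ k).

Using the CDF:
P(X ≤ 77.95) = 0.936108

This means there's approximately a 93.6% chance that X is at most 77.95.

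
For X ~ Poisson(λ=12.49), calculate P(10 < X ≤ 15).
0.508806

We have X ~ Poisson(λ=12.49).

To find P(10 < X ≤ 15), we use:
P(10 < X ≤ 15) = P(X ≤ 15) - P(X ≤ 10)
                 = F(15) - F(10)
                 = 0.806838 - 0.298032
                 = 0.508806

So there's approximately a 50.9% chance that X falls in this range.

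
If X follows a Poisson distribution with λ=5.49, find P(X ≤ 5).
0.530633

We have X ~ Poisson(λ=5.49).

The CDF gives us P(X ≤ k).

Using the CDF:
P(X ≤ 5) = 0.530633

This means there's approximately a 53.1% chance that X is at most 5.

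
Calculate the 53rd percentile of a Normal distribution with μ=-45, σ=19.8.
-43.5097

We have X ~ Normal(μ=-45, σ=19.8).

We want to find x such that P(X ≤ x) = 0.53.

This is the 53rd percentile, which means 53% of values fall below this point.

Using the inverse CDF (quantile function):
x = F⁻¹(0.53) = -43.5097

Verification: P(X ≤ -43.5097) = 0.53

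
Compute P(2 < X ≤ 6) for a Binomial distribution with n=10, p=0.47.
0.793788

We have X ~ Binomial(n=10, p=0.47).

To find P(2 < X ≤ 6), we use:
P(2 < X ≤ 6) = P(X ≤ 6) - P(X ≤ 2)
                 = F(6) - F(2)
                 = 0.872935 - 0.079147
                 = 0.793788

So there's approximately a 79.4% chance that X falls in this range.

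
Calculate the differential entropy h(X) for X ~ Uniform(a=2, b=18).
2.7726 nats

We have X ~ Uniform(a=2, b=18).

The differential entropy measures the uncertainty or information content of the distribution.

For a Uniform distribution with a=2, b=18:
h(X) = 2.7726 nats

(In bits, this would be 4.0000 bits.)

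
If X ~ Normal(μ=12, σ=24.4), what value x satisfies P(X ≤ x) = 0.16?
-12.2648

We have X ~ Normal(μ=12, σ=24.4).

We want to find x such that P(X ≤ x) = 0.16.

This is the 16th percentile, which means 16% of values fall below this point.

Using the inverse CDF (quantile function):
x = F⁻¹(0.16) = -12.2648

Verification: P(X ≤ -12.2648) = 0.16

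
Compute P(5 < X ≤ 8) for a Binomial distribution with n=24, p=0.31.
0.489180

We have X ~ Binomial(n=24, p=0.31).

To find P(5 < X ≤ 8), we use:
P(5 < X ≤ 8) = P(X ≤ 8) - P(X ≤ 5)
                 = F(8) - F(5)
                 = 0.687481 - 0.198301
                 = 0.489180

So there's approximately a 48.9% chance that X falls in this range.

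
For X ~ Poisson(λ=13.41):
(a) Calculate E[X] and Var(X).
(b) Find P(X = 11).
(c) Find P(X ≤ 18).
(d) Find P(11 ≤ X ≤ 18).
(a) E[X] = 13.4100, Var(X) = 13.4100
(b) P(X = 11) = 0.094770
(c) P(X ≤ 18) = 0.912589
(d) P(11 ≤ X ≤ 18) = 0.694446

We have X ~ Poisson(λ=13.41).

(a) Moments:
E[X] = 13.4100
Var(X) = 13.4100
σ = √Var(X) = 3.6620

(b) Point probability using PMF:
P(X = 11) = 0.094770

(c) Cumulative probability using CDF:
P(X ≤ 18) = F(18) = 0.912589

(d) Range probability:
P(11 ≤ X ≤ 18) = P(X ≤ 18) - P(X ≤ 10)
                   = F(18) - F(10)
                   = 0.912589 - 0.218143
                   = 0.694446

This means approximately 69.4% of outcomes fall in the interval [11, 18].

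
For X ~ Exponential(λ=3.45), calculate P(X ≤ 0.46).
0.795462

We have X ~ Exponential(λ=3.45).

The CDF gives us P(X ≤ k).

Using the CDF:
P(X ≤ 0.46) = 0.795462

This means there's approximately a 79.5% chance that X is at most 0.46.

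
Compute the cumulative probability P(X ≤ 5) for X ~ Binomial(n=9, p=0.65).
0.391106

We have X ~ Binomial(n=9, p=0.65).

The CDF gives us P(X ≤ k).

Using the CDF:
P(X ≤ 5) = 0.391106

This means there's approximately a 39.1% chance that X is at most 5.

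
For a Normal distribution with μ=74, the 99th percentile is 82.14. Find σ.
σ = 3.4990

For X ~ Normal(μ, σ), the p-th percentile satisfies x = μ + z_p × σ,
where z_p = Φ⁻¹(p) is the standard normal quantile.

Step 1: z_{0.99} = Φ⁻¹(0.99) = 2.3263

Step 2: Solve for σ:
82.14 = 74 + 2.3263 × σ
σ = (82.14 - 74) / 2.3263
σ = 8.14 / 2.3263
σ = 3.4990

Verification: μ + z × σ = 74 + 2.3263 × 3.4990 = 82.14 ✓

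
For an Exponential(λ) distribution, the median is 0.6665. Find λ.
λ = 1.0400

For X ~ Exponential(λ), the CDF is F(x) = 1 - e^(-λx).
The median m satisfies F(m) = 0.5:
1 - e^(-λm) = 0.5
e^(-λm) = 0.5
λm = ln(2)
m = ln(2) / λ

Given m = 0.6665:
λ = ln(2) / 0.6665 = 0.693147 / 0.6665 = 1.0400

Verification: ln(2) / 1.0400 = 0.6665 ✓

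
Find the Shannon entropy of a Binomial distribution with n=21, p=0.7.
2.1572 nats

We have X ~ Binomial(n=21, p=0.7).

The Shannon entropy measures the uncertainty or information content of the distribution.

For a Binomial distribution with n=21, p=0.7:
H(X) = 2.1572 nats

(In bits, this would be 3.1121 bits.)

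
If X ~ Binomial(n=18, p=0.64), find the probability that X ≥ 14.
0.165865

We have X ~ Binomial(n=18, p=0.64).

For discrete distributions, P(X ≥ 14) = 1 - P(X ≤ 13).

P(X ≤ 13) = 0.834135
P(X ≥ 14) = 1 - 0.834135 = 0.165865

So there's approximately a 16.6% chance that X is at least 14.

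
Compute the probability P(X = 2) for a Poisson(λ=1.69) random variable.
0.263503

We have X ~ Poisson(λ=1.69).

For a Poisson distribution, the PMF gives us the probability of each outcome.

Using the PMF formula:
P(X = 2) = 0.263503

Rounded to 4 decimal places: 0.2635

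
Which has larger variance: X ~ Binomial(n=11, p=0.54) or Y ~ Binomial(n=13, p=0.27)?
X has larger variance (2.7324 > 2.5623)

Compute the variance for each distribution:

X ~ Binomial(n=11, p=0.54):
Var(X) = 2.7324

Y ~ Binomial(n=13, p=0.27):
Var(Y) = 2.5623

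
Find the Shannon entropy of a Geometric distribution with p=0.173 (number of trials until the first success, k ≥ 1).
2.6625 nats

We have X ~ Geometric(p=0.173) (number of trials until the first success, k ≥ 1).

The Shannon entropy measures the uncertainty or information content of the distribution.

For a Geometric distribution with p=0.173 (number of trials until the first success, k ≥ 1):
H(X) = 2.6625 nats

(In bits, this would be 3.8412 bits.)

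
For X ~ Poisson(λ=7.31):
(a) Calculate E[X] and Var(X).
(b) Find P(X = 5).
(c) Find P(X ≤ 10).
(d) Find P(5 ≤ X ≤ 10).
(a) E[X] = 7.3100, Var(X) = 7.3100
(b) P(X = 5) = 0.116336
(c) P(X ≤ 10) = 0.878023
(d) P(5 ≤ X ≤ 10) = 0.731481

We have X ~ Poisson(λ=7.31).

(a) Moments:
E[X] = 7.3100
Var(X) = 7.3100
σ = √Var(X) = 2.7037

(b) Point probability using PMF:
P(X = 5) = 0.116336

(c) Cumulative probability using CDF:
P(X ≤ 10) = F(10) = 0.878023

(d) Range probability:
P(5 ≤ X ≤ 10) = P(X ≤ 10) - P(X ≤ 4)
                   = F(10) - F(4)
                   = 0.878023 - 0.146542
                   = 0.731481

This means approximately 73.1% of outcomes fall in the interval [5, 10].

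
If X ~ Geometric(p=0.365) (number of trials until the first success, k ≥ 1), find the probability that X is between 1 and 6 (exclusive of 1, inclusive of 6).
0.569439

We have X ~ Geometric(p=0.365) (number of trials until the first success, k ≥ 1).

To find P(1 < X ≤ 6), we use:
P(1 < X ≤ 6) = P(X ≤ 6) - P(X ≤ 1)
                 = F(6) - F(1)
                 = 0.934439 - 0.365000
                 = 0.569439

So there's approximately a 56.9% chance that X falls in this range.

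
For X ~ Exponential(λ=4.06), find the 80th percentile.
0.3964

We have X ~ Exponential(λ=4.06).

We want to find x such that P(X ≤ x) = 0.8.

This is the 80th percentile, which means 80% of values fall below this point.

Using the inverse CDF (quantile function):
x = F⁻¹(0.8) = 0.3964

Verification: P(X ≤ 0.3964) = 0.8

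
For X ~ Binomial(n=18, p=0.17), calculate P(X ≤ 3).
0.633115

We have X ~ Binomial(n=18, p=0.17).

The CDF gives us P(X ≤ k).

Using the CDF:
P(X ≤ 3) = 0.633115

This means there's approximately a 63.3% chance that X is at most 3.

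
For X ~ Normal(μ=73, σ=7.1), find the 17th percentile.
66.2254

We have X ~ Normal(μ=73, σ=7.1).

We want to find x such that P(X ≤ x) = 0.17.

This is the 17th percentile, which means 17% of values fall below this point.

Using the inverse CDF (quantile function):
x = F⁻¹(0.17) = 66.2254

Verification: P(X ≤ 66.2254) = 0.17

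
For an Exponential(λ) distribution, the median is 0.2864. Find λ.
λ = 2.4202

For X ~ Exponential(λ), the CDF is F(x) = 1 - e^(-λx).
The median m satisfies F(m) = 0.5:
1 - e^(-λm) = 0.5
e^(-λm) = 0.5
λm = ln(2)
m = ln(2) / λ

Given m = 0.2864:
λ = ln(2) / 0.2864 = 0.693147 / 0.2864 = 2.4202

Verification: ln(2) / 2.4202 = 0.2864 ✓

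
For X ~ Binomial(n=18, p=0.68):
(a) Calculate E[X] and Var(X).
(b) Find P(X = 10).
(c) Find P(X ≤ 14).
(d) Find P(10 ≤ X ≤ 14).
(a) E[X] = 12.2400, Var(X) = 3.9168
(b) P(X = 10) = 0.101706
(c) P(X ≤ 14) = 0.875922
(d) P(10 ≤ X ≤ 14) = 0.789847

We have X ~ Binomial(n=18, p=0.68).

(a) Moments:
E[X] = 12.2400
Var(X) = 3.9168
σ = √Var(X) = 1.9791

(b) Point probability using PMF:
P(X = 10) = 0.101706

(c) Cumulative probability using CDF:
P(X ≤ 14) = F(14) = 0.875922

(d) Range probability:
P(10 ≤ X ≤ 14) = P(X ≤ 14) - P(X ≤ 9)
                   = F(14) - F(9)
                   = 0.875922 - 0.086075
                   = 0.789847

This means approximately 79.0% of outcomes fall in the interval [10, 14].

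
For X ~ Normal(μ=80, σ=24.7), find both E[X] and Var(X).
E[X] = 80.0000, Var(X) = 610.0900

We have X ~ Normal(μ=80, σ=24.7).

For a Normal distribution with μ=80, σ=24.7:

Expected value:
E[X] = 80.0000

Variance:
Var(X) = 610.0900

Standard deviation:
σ = √Var(X) = 24.7000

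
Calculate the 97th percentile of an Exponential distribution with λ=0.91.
3.8534

We have X ~ Exponential(λ=0.91).

We want to find x such that P(X ≤ x) = 0.97.

This is the 97th percentile, which means 97% of values fall below this point.

Using the inverse CDF (quantile function):
x = F⁻¹(0.97) = 3.8534

Verification: P(X ≤ 3.8534) = 0.97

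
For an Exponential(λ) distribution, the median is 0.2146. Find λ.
λ = 3.2299

For X ~ Exponential(λ), the CDF is F(x) = 1 - e^(-λx).
The median m satisfies F(m) = 0.5:
1 - e^(-λm) = 0.5
e^(-λm) = 0.5
λm = ln(2)
m = ln(2) / λ

Given m = 0.2146:
λ = ln(2) / 0.2146 = 0.693147 / 0.2146 = 3.2299

Verification: ln(2) / 3.2299 = 0.2146 ✓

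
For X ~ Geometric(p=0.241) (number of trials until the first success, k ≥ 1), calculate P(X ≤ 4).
0.668131

We have X ~ Geometric(p=0.241) (number of trials until the first success, k ≥ 1).

The CDF gives us P(X ≤ k).

Using the CDF:
P(X ≤ 4) = 0.668131

This means there's approximately a 66.8% chance that X is at most 4.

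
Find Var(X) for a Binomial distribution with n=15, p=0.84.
2.0160

We have X ~ Binomial(n=15, p=0.84).

For a Binomial distribution with n=15, p=0.84:
Var(X) = 2.0160

The variance measures the spread of the distribution around the mean.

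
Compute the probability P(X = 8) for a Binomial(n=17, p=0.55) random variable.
0.154028

We have X ~ Binomial(n=17, p=0.55).

For a Binomial distribution, the PMF gives us the probability of each outcome.

Using the PMF formula:
P(X = 8) = 0.154028

Rounded to 4 decimal places: 0.1540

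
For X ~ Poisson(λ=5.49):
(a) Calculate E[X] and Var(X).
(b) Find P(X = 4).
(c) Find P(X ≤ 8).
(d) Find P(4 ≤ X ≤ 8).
(a) E[X] = 5.4900, Var(X) = 5.4900
(b) P(X = 4) = 0.156243
(c) P(X ≤ 8) = 0.895203
(d) P(4 ≤ X ≤ 8) = 0.692368

We have X ~ Poisson(λ=5.49).

(a) Moments:
E[X] = 5.4900
Var(X) = 5.4900
σ = √Var(X) = 2.3431

(b) Point probability using PMF:
P(X = 4) = 0.156243

(c) Cumulative probability using CDF:
P(X ≤ 8) = F(8) = 0.895203

(d) Range probability:
P(4 ≤ X ≤ 8) = P(X ≤ 8) - P(X ≤ 3)
                   = F(8) - F(3)
                   = 0.895203 - 0.202835
                   = 0.692368

This means approximately 69.2% of outcomes fall in the interval [4, 8].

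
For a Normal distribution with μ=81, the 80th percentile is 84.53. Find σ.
σ = 4.1943

For X ~ Normal(μ, σ), the p-th percentile satisfies x = μ + z_p × σ,
where z_p = Φ⁻¹(p) is the standard normal quantile.

Step 1: z_{0.8} = Φ⁻¹(0.8) = 0.8416

Step 2: Solve for σ:
84.53 = 81 + 0.8416 × σ
σ = (84.53 - 81) / 0.8416
σ = 3.53 / 0.8416
σ = 4.1943

Verification: μ + z × σ = 81 + 0.8416 × 4.1943 = 84.53 ✓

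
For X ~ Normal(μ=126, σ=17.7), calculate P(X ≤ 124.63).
0.469152

We have X ~ Normal(μ=126, σ=17.7).

The CDF gives us P(X ≤ k).

Using the CDF:
P(X ≤ 124.63) = 0.469152

This means there's approximately a 46.9% chance that X is at most 124.63.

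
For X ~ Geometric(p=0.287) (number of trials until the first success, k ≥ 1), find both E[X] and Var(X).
E[X] = 3.4843, Var(X) = 8.6562

We have X ~ Geometric(p=0.287) (number of trials until the first success, k ≥ 1).

For a Geometric distribution with p=0.287 (number of trials until the first success, k ≥ 1):

Expected value:
E[X] = 3.4843

Variance:
Var(X) = 8.6562

Standard deviation:
σ = √Var(X) = 2.9421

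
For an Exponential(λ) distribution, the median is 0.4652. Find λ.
λ = 1.4900

For X ~ Exponential(λ), the CDF is F(x) = 1 - e^(-λx).
The median m satisfies F(m) = 0.5:
1 - e^(-λm) = 0.5
e^(-λm) = 0.5
λm = ln(2)
m = ln(2) / λ

Given m = 0.4652:
λ = ln(2) / 0.4652 = 0.693147 / 0.4652 = 1.4900

Verification: ln(2) / 1.4900 = 0.4652 ✓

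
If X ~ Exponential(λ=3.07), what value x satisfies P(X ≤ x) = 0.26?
0.0981

We have X ~ Exponential(λ=3.07).

We want to find x such that P(X ≤ x) = 0.26.

This is the 26th percentile, which means 26% of values fall below this point.

Using the inverse CDF (quantile function):
x = F⁻¹(0.26) = 0.0981

Verification: P(X ≤ 0.0981) = 0.26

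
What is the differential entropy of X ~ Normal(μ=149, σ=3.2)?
2.5821 nats

We have X ~ Normal(μ=149, σ=3.2).

The differential entropy measures the uncertainty or information content of the distribution.

For a Normal distribution with μ=149, σ=3.2:
h(X) = 2.5821 nats

(In bits, this would be 3.7252 bits.)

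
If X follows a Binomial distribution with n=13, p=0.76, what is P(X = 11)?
0.219516

We have X ~ Binomial(n=13, p=0.76).

For a Binomial distribution, the PMF gives us the probability of each outcome.

Using the PMF formula:
P(X = 11) = 0.219516

Rounded to 4 decimal places: 0.2195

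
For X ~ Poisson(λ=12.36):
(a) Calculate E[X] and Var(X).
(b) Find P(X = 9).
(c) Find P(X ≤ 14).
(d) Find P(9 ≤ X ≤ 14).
(a) E[X] = 12.3600, Var(X) = 12.3600
(b) P(X = 9) = 0.079529
(c) P(X ≤ 14) = 0.738522
(d) P(9 ≤ X ≤ 14) = 0.605697

We have X ~ Poisson(λ=12.36).

(a) Moments:
E[X] = 12.3600
Var(X) = 12.3600
σ = √Var(X) = 3.5157

(b) Point probability using PMF:
P(X = 9) = 0.079529

(c) Cumulative probability using CDF:
P(X ≤ 14) = F(14) = 0.738522

(d) Range probability:
P(9 ≤ X ≤ 14) = P(X ≤ 14) - P(X ≤ 8)
                   = F(14) - F(8)
                   = 0.738522 - 0.132825
                   = 0.605697

This means approximately 60.6% of outcomes fall in the interval [9, 14].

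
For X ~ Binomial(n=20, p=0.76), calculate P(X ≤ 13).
0.183831

We have X ~ Binomial(n=20, p=0.76).

The CDF gives us P(X ≤ k).

Using the CDF:
P(X ≤ 13) = 0.183831

This means there's approximately a 18.4% chance that X is at most 13.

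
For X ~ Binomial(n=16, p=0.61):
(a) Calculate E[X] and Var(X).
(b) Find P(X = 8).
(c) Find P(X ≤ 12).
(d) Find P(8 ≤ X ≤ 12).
(a) E[X] = 9.7600, Var(X) = 3.8064
(b) P(X = 8) = 0.132049
(c) P(X ≤ 12) = 0.924060
(d) P(8 ≤ X ≤ 12) = 0.799893

We have X ~ Binomial(n=16, p=0.61).

(a) Moments:
E[X] = 9.7600
Var(X) = 3.8064
σ = √Var(X) = 1.9510

(b) Point probability using PMF:
P(X = 8) = 0.132049

(c) Cumulative probability using CDF:
P(X ≤ 12) = F(12) = 0.924060

(d) Range probability:
P(8 ≤ X ≤ 12) = P(X ≤ 12) - P(X ≤ 7)
                   = F(12) - F(7)
                   = 0.924060 - 0.124167
                   = 0.799893

This means approximately 80.0% of outcomes fall in the interval [8, 12].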